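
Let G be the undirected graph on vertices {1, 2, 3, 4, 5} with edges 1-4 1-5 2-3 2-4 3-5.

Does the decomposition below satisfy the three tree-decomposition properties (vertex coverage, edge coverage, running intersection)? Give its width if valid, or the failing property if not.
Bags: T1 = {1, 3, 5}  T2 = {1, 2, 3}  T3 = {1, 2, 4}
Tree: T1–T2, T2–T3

Checking the three conditions: (i) the bags cover all of {1, 2, 3, 4, 5}; (ii) for each edge, some bag contains both endpoints; (iii) the bags containing any fixed vertex form a subtree. All hold, so the decomposition is valid with width 3 − 1 = 2.

Yes; width 2.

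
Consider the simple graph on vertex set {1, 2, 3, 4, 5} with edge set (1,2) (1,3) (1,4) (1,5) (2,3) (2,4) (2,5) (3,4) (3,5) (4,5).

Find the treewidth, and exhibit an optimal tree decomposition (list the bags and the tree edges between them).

Treewidth 4.
One optimal decomposition is:
Bags: B1 = {1, 2, 3, 4, 5}
Tree: (single bag)

A single bag containing all 5 vertices is trivially a valid decomposition of width 4. On the other hand G contains the 5-clique {1, 2, 3, 4, 5}. A clique must lie in a single bag of any decomposition, so no decomposition can have width below 4. Combining the bounds, tw(G) = 4.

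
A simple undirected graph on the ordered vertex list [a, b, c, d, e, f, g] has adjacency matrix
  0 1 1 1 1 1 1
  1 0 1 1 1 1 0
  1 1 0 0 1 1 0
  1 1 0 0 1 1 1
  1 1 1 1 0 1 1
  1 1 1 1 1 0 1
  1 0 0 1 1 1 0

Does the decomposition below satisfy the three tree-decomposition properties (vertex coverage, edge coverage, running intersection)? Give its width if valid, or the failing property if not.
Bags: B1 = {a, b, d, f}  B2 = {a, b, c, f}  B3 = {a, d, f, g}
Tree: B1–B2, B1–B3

No — vertex e appears in no bag.

A tree decomposition must satisfy three properties: every vertex lies in some bag; for every edge, both endpoints lie together in some bag; and for every vertex, the bags containing it form a connected subtree. Here vertex e appears in no bag, so the decomposition is invalid.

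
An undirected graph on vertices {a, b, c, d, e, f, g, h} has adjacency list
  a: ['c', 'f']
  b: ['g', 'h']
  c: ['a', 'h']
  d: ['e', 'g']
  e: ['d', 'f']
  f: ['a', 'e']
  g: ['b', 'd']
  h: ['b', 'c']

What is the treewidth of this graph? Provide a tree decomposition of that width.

Treewidth 2.
One optimal decomposition is:
Bags: B1 = {b, d, g}  B2 = {b, d, e}  B3 = {b, e, f}  B4 = {a, b, f}  B5 = {a, b, c}  B6 = {b, c, h}
Tree: B1–B2, B2–B3, B3–B4, B4–B5, B5–B6

Every bag has size at most 3, so the width is 3 − 1 = 2 and tw(G) ≤ 2. Since b–g–d–e–f–a–c–h–b is a cycle in G, G is not acyclic. Forests are exactly the graphs of treewidth ≤ 1, so tw(G) ≥ 2. Therefore the treewidth is 2.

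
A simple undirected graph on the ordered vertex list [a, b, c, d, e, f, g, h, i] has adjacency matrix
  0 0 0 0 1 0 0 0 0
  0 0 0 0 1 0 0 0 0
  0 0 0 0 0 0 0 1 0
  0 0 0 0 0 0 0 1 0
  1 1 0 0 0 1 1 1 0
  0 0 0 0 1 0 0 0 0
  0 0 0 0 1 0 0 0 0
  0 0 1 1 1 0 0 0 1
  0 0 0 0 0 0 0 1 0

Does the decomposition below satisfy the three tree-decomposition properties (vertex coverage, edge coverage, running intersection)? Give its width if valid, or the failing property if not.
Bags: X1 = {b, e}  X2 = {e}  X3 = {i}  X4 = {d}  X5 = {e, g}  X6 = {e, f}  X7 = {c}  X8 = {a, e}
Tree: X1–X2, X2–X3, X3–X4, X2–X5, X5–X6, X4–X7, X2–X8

No — vertex h appears in no bag.

A tree decomposition must satisfy three properties: every vertex lies in some bag; for every edge, both endpoints lie together in some bag; and for every vertex, the bags containing it form a connected subtree. Here vertex h appears in no bag, so the decomposition is invalid.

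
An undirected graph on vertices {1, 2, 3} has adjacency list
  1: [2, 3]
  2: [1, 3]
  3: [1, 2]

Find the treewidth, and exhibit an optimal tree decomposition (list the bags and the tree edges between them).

Treewidth 2.
One optimal decomposition is:
Bags: B1 = {1, 2, 3}
Tree: (single bag)

With just one bag of size 3, the width is 3 − 1 = 2, so tw(G) ≤ 2. Conversely, {1, 2, 3} is a clique of size 3, and the vertices of any clique must share a bag in every tree decomposition; so some bag has ≥ 3 vertices and tw(G) ≥ 2. Hence tw(G) = 2 exactly.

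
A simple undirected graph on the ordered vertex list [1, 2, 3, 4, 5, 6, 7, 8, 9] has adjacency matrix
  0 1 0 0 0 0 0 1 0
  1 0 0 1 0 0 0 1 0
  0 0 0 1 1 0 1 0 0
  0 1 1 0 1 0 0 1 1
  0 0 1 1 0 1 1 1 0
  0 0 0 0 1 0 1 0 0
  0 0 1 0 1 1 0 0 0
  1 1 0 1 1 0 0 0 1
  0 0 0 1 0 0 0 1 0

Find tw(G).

2

A width-2 tree decomposition is:
Bags: B1 = {3, 4, 5}  B2 = {3, 5, 7}  B3 = {4, 5, 8}  B4 = {4, 8, 9}  B5 = {2, 4, 8}  B6 = {1, 2, 8}  B7 = {5, 6, 7}
Tree: B1–B2, B1–B3, B3–B4, B3–B5, B5–B6, B2–B7
Each bag holds 3 vertices, so the decomposition has width 2, which upper-bounds the treewidth. For the lower bound, the 3 vertices {1, 2, 8} are pairwise adjacent, and any tree decomposition puts a clique entirely inside one bag — forcing width ≥ 2. The upper and lower bounds meet at 2, so that is the treewidth.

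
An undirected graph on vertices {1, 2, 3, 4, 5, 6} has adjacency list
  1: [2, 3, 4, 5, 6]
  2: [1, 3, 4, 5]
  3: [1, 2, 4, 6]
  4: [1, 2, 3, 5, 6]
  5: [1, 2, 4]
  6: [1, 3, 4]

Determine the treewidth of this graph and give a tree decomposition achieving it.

Treewidth 3.
One such decomposition:
Bags: B1 = {1, 2, 4, 5}  B2 = {1, 2, 3, 4}  B3 = {1, 3, 4, 6}
Tree: B1–B2, B2–B3

The largest bag has 4 vertices, giving width 3; this decomposition certifies tw(G) ≤ 3. On the other hand G contains the 4-clique {1, 2, 3, 4}. A clique must lie in a single bag of any decomposition, so no decomposition can have width below 3. Hence tw(G) = 3 exactly.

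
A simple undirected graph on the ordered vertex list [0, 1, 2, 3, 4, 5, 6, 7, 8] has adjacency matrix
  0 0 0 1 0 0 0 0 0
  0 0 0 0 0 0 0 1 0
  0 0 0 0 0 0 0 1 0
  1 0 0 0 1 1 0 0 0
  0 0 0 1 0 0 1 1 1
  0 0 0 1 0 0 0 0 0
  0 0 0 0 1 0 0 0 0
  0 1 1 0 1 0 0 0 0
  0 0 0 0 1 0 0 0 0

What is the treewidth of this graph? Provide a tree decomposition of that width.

Treewidth 1.
One optimal decomposition is:
Bags: B1 = {4, 7}  B2 = {3, 4}  B3 = {4, 6}  B4 = {4, 8}  B5 = {1, 7}  B6 = {3, 5}  B7 = {0, 3}  B8 = {2, 7}
Tree: B1–B2, B1–B3, B1–B4, B1–B5, B2–B6, B2–B7, B5–B8

Each bag holds 2 vertices, so the decomposition has width 1, which upper-bounds the treewidth. Any graph with an edge has treewidth ≥ 1, and G has the edge 7–4. Combining the bounds, tw(G) = 1.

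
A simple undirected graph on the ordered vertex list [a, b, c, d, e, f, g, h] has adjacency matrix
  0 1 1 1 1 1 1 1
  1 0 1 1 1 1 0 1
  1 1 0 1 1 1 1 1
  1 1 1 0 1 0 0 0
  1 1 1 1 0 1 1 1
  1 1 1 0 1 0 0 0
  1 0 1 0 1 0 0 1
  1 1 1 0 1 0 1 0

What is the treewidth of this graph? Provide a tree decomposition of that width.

Every bag has size at most 5, so the width is 5 − 1 = 4 and tw(G) ≤ 4. Conversely, {a, c, e, g, h} is a clique of size 5, and the vertices of any clique must share a bag in every tree decomposition; so some bag has ≥ 5 vertices and tw(G) ≥ 4. Therefore the treewidth is 4.

Treewidth 4.
Bags: B1 = {a, b, c, e, h}  B2 = {a, b, c, d, e}  B3 = {a, c, e, g, h}  B4 = {a, b, c, e, f}
Tree: B1–B2, B1–B3, B1–B4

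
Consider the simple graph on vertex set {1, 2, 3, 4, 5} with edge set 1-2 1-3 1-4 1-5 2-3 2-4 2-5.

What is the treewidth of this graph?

A width-2 tree decomposition is:
Bags: B1 = {1, 2, 4}  B2 = {1, 2, 3}  B3 = {1, 2, 5}
Tree: B1–B2, B2–B3
Each bag holds 3 vertices, so the decomposition has width 2, which upper-bounds the treewidth. For the lower bound, the 3 vertices {1, 2, 3} are pairwise adjacent, and any tree decomposition puts a clique entirely inside one bag — forcing width ≥ 2. The upper and lower bounds meet at 2, so that is the treewidth.

2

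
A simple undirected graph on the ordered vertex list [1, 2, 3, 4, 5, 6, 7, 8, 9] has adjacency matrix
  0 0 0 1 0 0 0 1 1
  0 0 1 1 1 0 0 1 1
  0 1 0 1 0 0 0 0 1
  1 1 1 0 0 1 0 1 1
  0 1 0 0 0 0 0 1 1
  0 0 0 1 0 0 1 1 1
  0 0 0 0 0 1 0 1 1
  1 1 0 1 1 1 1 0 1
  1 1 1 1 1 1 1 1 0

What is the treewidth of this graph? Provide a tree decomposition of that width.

Each bag holds 4 vertices, so the decomposition has width 3, which upper-bounds the treewidth. For the lower bound, the 4 vertices {1, 4, 8, 9} are pairwise adjacent, and any tree decomposition puts a clique entirely inside one bag — forcing width ≥ 3. Combining the bounds, tw(G) = 3.

Treewidth 3.
One optimal decomposition is:
Bags: B1 = {2, 4, 8, 9}  B2 = {2, 5, 8, 9}  B3 = {4, 6, 8, 9}  B4 = {2, 3, 4, 9}  B5 = {1, 4, 8, 9}  B6 = {6, 7, 8, 9}
Tree: B1–B2, B1–B3, B1–B4, B3–B5, B3–B6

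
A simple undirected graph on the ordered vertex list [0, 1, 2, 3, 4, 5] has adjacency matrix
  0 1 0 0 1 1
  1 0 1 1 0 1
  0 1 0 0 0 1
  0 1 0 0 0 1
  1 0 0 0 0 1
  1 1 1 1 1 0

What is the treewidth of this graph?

A width-2 tree decomposition is:
Bags: B1 = {0, 4, 5}  B2 = {0, 1, 5}  B3 = {1, 2, 5}  B4 = {1, 3, 5}
Tree: B1–B2, B2–B3, B2–B4
Each bag holds 3 vertices, so the decomposition has width 2, which upper-bounds the treewidth. For the lower bound, the 3 vertices {0, 1, 5} are pairwise adjacent, and any tree decomposition puts a clique entirely inside one bag — forcing width ≥ 2. Therefore the treewidth is 2.

2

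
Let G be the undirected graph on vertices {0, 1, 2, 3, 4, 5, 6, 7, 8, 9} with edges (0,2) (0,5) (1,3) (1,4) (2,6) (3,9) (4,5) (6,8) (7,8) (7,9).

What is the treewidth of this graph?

2

A width-2 tree decomposition is:
Bags: B1 = {7, 8, 9}  B2 = {3, 8, 9}  B3 = {1, 3, 8}  B4 = {1, 4, 8}  B5 = {4, 5, 8}  B6 = {0, 5, 8}  B7 = {0, 2, 8}  B8 = {2, 6, 8}
Tree: B1–B2, B2–B3, B3–B4, B4–B5, B5–B6, B6–B7, B7–B8
The largest bag has 3 vertices, giving width 2; this decomposition certifies tw(G) ≤ 2. Since 8–7–9–3–1–4–5–0–2–6–8 is a cycle in G, G is not acyclic. Forests are exactly the graphs of treewidth ≤ 1, so tw(G) ≥ 2. Combining the bounds, tw(G) = 2.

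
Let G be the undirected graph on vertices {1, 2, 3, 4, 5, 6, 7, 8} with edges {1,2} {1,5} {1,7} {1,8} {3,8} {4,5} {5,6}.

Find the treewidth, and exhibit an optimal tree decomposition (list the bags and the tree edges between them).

Treewidth 1.
One such decomposition:
Bags: B1 = {1, 2}  B2 = {1, 5}  B3 = {1, 8}  B4 = {4, 5}  B5 = {5, 6}  B6 = {1, 7}  B7 = {3, 8}
Tree: B1–B2, B1–B3, B2–B4, B2–B5, B3–B6, B3–B7

Each bag holds 2 vertices, so the decomposition has width 1, which upper-bounds the treewidth. G has an edge, so its treewidth is at least 1. Therefore the treewidth is 1.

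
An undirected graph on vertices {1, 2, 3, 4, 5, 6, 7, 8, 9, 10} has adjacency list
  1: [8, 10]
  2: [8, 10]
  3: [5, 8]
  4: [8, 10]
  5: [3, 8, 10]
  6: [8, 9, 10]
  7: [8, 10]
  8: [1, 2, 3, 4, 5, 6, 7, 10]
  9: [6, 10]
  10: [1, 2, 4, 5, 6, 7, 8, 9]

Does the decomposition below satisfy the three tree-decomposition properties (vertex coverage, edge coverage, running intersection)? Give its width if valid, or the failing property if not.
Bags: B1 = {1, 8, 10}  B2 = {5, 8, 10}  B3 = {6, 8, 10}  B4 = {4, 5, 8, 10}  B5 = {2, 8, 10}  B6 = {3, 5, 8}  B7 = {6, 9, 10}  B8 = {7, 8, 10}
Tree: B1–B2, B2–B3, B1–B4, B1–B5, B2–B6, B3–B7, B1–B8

A tree decomposition must satisfy three properties: every vertex lies in some bag; for every edge, both endpoints lie together in some bag; and for every vertex, the bags containing it form a connected subtree. Here bags containing vertex 5 are not connected in the tree, so the decomposition is invalid.

No — bags containing vertex 5 are not connected in the tree.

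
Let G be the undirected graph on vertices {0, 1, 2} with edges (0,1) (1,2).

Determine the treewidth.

A width-1 tree decomposition is:
Bags: B1 = {1, 2}  B2 = {0, 1}
Tree: B1–B2
Each bag holds 2 vertices, so the decomposition has width 1, which upper-bounds the treewidth. G has an edge, so its treewidth is at least 1. Combining the bounds, tw(G) = 1.

1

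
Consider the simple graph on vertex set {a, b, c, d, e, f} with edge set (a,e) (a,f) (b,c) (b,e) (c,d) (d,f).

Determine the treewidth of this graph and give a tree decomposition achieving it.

The largest bag has 3 vertices, giving width 2; this decomposition certifies tw(G) ≤ 2. The edges a–f–d–c–b–e–a form a cycle, so G is not a tree and its treewidth is at least 2. Hence tw(G) = 2 exactly.

Treewidth 2.
Bags: B1 = {a, d, f}  B2 = {a, c, d}  B3 = {a, b, c}  B4 = {a, b, e}
Tree: B1–B2, B2–B3, B3–B4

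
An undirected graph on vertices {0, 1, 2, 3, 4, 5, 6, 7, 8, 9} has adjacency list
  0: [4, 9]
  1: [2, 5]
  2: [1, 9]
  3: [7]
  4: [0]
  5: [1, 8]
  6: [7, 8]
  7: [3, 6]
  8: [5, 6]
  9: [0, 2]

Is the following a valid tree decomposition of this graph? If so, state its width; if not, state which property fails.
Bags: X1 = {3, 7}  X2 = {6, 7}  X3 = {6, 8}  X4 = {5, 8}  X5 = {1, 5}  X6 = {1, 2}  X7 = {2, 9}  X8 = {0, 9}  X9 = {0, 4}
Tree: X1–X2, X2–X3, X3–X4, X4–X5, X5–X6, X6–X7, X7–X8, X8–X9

Every vertex of G appears in some bag (union = {0, 1, 2, 3, 4, 5, 6, 7, 8, 9}); every edge is covered by a bag; and for each vertex v the set of bags containing v is connected in the bag tree. The decomposition is therefore valid. The largest bag has 2 vertices, so the width is 1.

Yes; width 1.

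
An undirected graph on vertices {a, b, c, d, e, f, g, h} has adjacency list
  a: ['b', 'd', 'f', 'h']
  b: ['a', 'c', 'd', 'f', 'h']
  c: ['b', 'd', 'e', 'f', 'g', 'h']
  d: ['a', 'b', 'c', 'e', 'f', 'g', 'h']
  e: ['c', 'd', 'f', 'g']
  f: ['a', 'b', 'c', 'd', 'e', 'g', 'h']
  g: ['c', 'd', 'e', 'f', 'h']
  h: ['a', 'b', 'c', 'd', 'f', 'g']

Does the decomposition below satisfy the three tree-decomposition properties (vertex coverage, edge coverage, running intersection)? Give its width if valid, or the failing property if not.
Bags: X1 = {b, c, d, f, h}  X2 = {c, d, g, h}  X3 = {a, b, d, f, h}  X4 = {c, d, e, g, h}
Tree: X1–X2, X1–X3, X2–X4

A tree decomposition must satisfy three properties: every vertex lies in some bag; for every edge, both endpoints lie together in some bag; and for every vertex, the bags containing it form a connected subtree. Here edge (f,g) lies in no bag, so the decomposition is invalid.

No — edge (f,g) lies in no bag.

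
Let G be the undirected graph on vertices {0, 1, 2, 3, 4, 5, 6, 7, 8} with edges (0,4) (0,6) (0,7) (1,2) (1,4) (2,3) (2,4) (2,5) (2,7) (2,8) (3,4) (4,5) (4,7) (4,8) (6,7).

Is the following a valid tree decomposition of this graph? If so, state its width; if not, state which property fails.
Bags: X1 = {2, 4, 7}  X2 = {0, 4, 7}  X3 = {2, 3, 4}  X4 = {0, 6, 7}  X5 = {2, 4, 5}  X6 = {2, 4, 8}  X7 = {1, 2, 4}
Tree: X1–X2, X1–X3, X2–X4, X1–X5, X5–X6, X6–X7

Yes; width 2.

Checking the three conditions: (i) the bags cover all of {0, 1, 2, 3, 4, 5, 6, 7, 8}; (ii) for each edge, some bag contains both endpoints; (iii) the bags containing any fixed vertex form a subtree. All hold, so the decomposition is valid with width 3 − 1 = 2.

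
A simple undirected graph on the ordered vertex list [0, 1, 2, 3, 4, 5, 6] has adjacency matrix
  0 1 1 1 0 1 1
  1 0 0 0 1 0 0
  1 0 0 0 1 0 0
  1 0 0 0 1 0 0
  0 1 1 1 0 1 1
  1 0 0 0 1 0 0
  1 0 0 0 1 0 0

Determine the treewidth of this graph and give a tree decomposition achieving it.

Each bag holds 3 vertices, so the decomposition has width 2, which upper-bounds the treewidth. The edges 4–5–0–3–4 form a cycle, so G is not a tree and its treewidth is at least 2. Hence tw(G) = 2 exactly.

Treewidth 2.
One such decomposition:
Bags: B1 = {0, 4, 5}  B2 = {0, 3, 4}  B3 = {0, 1, 4}  B4 = {0, 2, 4}  B5 = {0, 4, 6}
Tree: B1–B2, B2–B3, B3–B4, B4–B5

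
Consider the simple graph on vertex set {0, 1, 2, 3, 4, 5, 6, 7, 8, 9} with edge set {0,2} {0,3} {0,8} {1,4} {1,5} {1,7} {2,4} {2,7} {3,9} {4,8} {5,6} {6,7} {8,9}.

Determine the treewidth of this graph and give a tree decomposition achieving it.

Treewidth 2.
One optimal decomposition is:
Bags: B1 = {1, 5, 6}  B2 = {1, 6, 7}  B3 = {1, 4, 7}  B4 = {2, 4, 7}  B5 = {2, 4, 8}  B6 = {0, 2, 8}  B7 = {0, 8, 9}  B8 = {0, 3, 9}
Tree: B1–B2, B2–B3, B3–B4, B4–B5, B5–B6, B6–B7, B7–B8

The largest bag has 3 vertices, giving width 2; this decomposition certifies tw(G) ≤ 2. The edges 5–6–7–1–5 form a cycle, so G is not a tree and its treewidth is at least 2. Therefore the treewidth is 2.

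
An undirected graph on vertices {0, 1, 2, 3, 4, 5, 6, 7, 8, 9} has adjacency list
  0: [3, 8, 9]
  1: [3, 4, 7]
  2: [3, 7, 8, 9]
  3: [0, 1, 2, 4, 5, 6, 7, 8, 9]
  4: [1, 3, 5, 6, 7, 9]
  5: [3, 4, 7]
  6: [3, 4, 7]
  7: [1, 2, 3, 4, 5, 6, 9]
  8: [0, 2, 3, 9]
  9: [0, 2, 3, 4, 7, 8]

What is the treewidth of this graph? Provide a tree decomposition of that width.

The largest bag has 4 vertices, giving width 3; this decomposition certifies tw(G) ≤ 3. On the other hand G contains the 4-clique {0, 3, 8, 9}. A clique must lie in a single bag of any decomposition, so no decomposition can have width below 3. Combining the bounds, tw(G) = 3.

Treewidth 3.
One such decomposition:
Bags: B1 = {2, 3, 7, 9}  B2 = {3, 4, 7, 9}  B3 = {2, 3, 8, 9}  B4 = {3, 4, 5, 7}  B5 = {1, 3, 4, 7}  B6 = {3, 4, 6, 7}  B7 = {0, 3, 8, 9}
Tree: B1–B2, B1–B3, B2–B4, B4–B5, B2–B6, B3–B7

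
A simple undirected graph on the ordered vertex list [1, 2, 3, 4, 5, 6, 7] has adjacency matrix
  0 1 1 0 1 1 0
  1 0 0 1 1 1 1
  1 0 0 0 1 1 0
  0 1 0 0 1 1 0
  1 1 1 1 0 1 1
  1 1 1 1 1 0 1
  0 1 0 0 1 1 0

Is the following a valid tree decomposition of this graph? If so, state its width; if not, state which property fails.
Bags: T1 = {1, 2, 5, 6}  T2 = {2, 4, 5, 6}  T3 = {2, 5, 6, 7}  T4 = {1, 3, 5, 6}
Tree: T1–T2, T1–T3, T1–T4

Yes; width 3.

Checking the three conditions: (i) the bags cover all of {1, 2, 3, 4, 5, 6, 7}; (ii) for each edge, some bag contains both endpoints; (iii) the bags containing any fixed vertex form a subtree. All hold, so the decomposition is valid with width 4 − 1 = 3.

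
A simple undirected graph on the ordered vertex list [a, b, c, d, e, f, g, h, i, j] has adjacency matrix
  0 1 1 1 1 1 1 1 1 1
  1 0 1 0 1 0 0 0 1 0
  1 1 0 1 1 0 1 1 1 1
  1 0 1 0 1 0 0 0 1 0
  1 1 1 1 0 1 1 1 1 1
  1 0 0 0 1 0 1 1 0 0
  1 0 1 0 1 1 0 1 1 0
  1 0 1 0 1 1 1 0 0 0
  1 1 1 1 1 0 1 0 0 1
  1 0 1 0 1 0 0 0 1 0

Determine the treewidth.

A width-4 tree decomposition is:
Bags: B1 = {a, c, e, g, i}  B2 = {a, c, e, g, h}  B3 = {a, b, c, e, i}  B4 = {a, c, e, i, j}  B5 = {a, c, d, e, i}  B6 = {a, e, f, g, h}
Tree: B1–B2, B1–B3, B3–B4, B1–B5, B2–B6
The largest bag has 5 vertices, giving width 4; this decomposition certifies tw(G) ≤ 4. On the other hand G contains the 5-clique {a, c, e, g, h}. A clique must lie in a single bag of any decomposition, so no decomposition can have width below 4. Combining the bounds, tw(G) = 4.

4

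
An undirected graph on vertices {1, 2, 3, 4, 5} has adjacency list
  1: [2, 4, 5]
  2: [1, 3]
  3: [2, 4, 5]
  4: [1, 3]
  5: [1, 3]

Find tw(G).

A width-2 tree decomposition is:
Bags: B1 = {1, 2, 3}  B2 = {1, 3, 4}  B3 = {1, 3, 5}
Tree: B1–B2, B2–B3
Every bag has size at most 3, so the width is 3 − 1 = 2 and tw(G) ≤ 2. For the lower bound, G contains the cycle 3–2–1–4–3, so G is not a forest; only forests have treewidth ≤ 1, hence tw(G) ≥ 2. The upper and lower bounds meet at 2, so that is the treewidth.

2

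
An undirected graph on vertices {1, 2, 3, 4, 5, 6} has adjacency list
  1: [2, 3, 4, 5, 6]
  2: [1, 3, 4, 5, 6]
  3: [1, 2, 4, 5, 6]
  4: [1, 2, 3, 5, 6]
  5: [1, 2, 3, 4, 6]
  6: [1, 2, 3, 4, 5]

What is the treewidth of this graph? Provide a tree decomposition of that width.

With just one bag of size 6, the width is 6 − 1 = 5, so tw(G) ≤ 5. For the lower bound, the 6 vertices {1, 2, 3, 4, 5, 6} are pairwise adjacent, and any tree decomposition puts a clique entirely inside one bag — forcing width ≥ 5. Therefore the treewidth is 5.

Treewidth 5.
One such decomposition:
Bags: B1 = {1, 2, 3, 4, 5, 6}
Tree: (single bag)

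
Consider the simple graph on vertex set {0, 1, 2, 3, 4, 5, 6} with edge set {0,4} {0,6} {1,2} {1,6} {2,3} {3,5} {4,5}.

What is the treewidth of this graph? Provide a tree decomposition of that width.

Each bag holds 3 vertices, so the decomposition has width 2, which upper-bounds the treewidth. Since 6–0–4–5–3–2–1–6 is a cycle in G, G is not acyclic. Forests are exactly the graphs of treewidth ≤ 1, so tw(G) ≥ 2. Hence tw(G) = 2 exactly.

Treewidth 2.
One optimal decomposition is:
Bags: B1 = {0, 4, 6}  B2 = {4, 5, 6}  B3 = {3, 5, 6}  B4 = {2, 3, 6}  B5 = {1, 2, 6}
Tree: B1–B2, B2–B3, B3–B4, B4–B5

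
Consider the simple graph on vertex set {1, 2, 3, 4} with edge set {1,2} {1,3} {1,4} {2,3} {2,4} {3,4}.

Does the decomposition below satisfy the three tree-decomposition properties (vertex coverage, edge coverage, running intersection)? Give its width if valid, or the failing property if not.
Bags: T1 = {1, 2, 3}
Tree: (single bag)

A tree decomposition must satisfy three properties: every vertex lies in some bag; for every edge, both endpoints lie together in some bag; and for every vertex, the bags containing it form a connected subtree. Here vertex 4 appears in no bag, so the decomposition is invalid.

No — vertex 4 appears in no bag.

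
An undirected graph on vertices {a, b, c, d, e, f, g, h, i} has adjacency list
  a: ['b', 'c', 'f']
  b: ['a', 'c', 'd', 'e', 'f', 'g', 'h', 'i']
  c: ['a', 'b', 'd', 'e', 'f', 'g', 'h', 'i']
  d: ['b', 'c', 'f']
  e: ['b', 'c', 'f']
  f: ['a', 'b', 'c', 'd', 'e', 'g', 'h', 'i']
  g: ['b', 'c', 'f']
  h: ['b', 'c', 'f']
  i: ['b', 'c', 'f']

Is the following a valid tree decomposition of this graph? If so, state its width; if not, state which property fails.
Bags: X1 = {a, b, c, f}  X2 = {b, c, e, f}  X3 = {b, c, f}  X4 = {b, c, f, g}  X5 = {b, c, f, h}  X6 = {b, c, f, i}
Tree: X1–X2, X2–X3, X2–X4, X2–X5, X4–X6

A tree decomposition must satisfy three properties: every vertex lies in some bag; for every edge, both endpoints lie together in some bag; and for every vertex, the bags containing it form a connected subtree. Here vertex d appears in no bag, so the decomposition is invalid.

No — vertex d appears in no bag.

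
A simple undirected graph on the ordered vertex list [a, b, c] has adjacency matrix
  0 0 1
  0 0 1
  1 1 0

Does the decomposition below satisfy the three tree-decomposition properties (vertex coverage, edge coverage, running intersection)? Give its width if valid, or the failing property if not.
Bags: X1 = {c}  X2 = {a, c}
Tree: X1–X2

No — vertex b appears in no bag.

A tree decomposition must satisfy three properties: every vertex lies in some bag; for every edge, both endpoints lie together in some bag; and for every vertex, the bags containing it form a connected subtree. Here vertex b appears in no bag, so the decomposition is invalid.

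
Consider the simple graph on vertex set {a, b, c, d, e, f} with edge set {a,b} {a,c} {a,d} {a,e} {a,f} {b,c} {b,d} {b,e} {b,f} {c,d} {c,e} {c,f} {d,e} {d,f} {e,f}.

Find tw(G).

A width-5 tree decomposition is:
Bags: B1 = {a, b, c, d, e, f}
Tree: (single bag)
With just one bag of size 6, the width is 6 − 1 = 5, so tw(G) ≤ 5. Conversely, {a, b, c, d, e, f} is a clique of size 6, and the vertices of any clique must share a bag in every tree decomposition; so some bag has ≥ 6 vertices and tw(G) ≥ 5. Therefore the treewidth is 5.

5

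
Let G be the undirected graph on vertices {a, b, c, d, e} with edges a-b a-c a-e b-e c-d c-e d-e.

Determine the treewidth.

A width-2 tree decomposition is:
Bags: B1 = {c, d, e}  B2 = {a, c, e}  B3 = {a, b, e}
Tree: B1–B2, B2–B3
Each bag holds 3 vertices, so the decomposition has width 2, which upper-bounds the treewidth. For the lower bound, the 3 vertices {c, d, e} are pairwise adjacent, and any tree decomposition puts a clique entirely inside one bag — forcing width ≥ 2. Combining the bounds, tw(G) = 2.

2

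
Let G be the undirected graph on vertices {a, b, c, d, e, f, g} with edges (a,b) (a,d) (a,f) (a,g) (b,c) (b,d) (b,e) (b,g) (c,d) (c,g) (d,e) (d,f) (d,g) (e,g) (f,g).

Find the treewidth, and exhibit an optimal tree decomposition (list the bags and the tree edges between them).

Treewidth 3.
One optimal decomposition is:
Bags: B1 = {b, d, e, g}  B2 = {a, b, d, g}  B3 = {a, d, f, g}  B4 = {b, c, d, g}
Tree: B1–B2, B2–B3, B1–B4

Each bag holds 4 vertices, so the decomposition has width 3, which upper-bounds the treewidth. On the other hand G contains the 4-clique {a, d, f, g}. A clique must lie in a single bag of any decomposition, so no decomposition can have width below 3. Combining the bounds, tw(G) = 3.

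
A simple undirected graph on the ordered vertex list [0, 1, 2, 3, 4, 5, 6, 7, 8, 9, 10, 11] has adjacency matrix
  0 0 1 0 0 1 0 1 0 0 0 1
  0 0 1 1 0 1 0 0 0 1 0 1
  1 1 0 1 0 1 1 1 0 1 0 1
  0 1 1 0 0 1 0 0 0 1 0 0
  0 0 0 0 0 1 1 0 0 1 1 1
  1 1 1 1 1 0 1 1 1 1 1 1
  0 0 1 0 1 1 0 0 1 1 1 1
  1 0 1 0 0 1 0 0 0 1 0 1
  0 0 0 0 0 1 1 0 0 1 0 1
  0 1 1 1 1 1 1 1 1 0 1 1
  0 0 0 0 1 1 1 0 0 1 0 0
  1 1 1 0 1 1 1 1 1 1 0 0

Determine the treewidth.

A width-4 tree decomposition is:
Bags: B1 = {2, 5, 6, 9, 11}  B2 = {5, 6, 8, 9, 11}  B3 = {4, 5, 6, 9, 11}  B4 = {1, 2, 5, 9, 11}  B5 = {2, 5, 7, 9, 11}  B6 = {1, 2, 3, 5, 9}  B7 = {4, 5, 6, 9, 10}  B8 = {0, 2, 5, 7, 11}
Tree: B1–B2, B2–B3, B1–B4, B1–B5, B4–B6, B3–B7, B5–B8
Every bag has size at most 5, so the width is 5 − 1 = 4 and tw(G) ≤ 4. For the lower bound, the 5 vertices {0, 2, 5, 7, 11} are pairwise adjacent, and any tree decomposition puts a clique entirely inside one bag — forcing width ≥ 4. Therefore the treewidth is 4.

4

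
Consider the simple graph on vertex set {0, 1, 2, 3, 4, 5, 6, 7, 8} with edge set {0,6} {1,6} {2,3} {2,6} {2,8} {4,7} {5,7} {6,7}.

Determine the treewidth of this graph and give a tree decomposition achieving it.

Treewidth 1.
Bags: B1 = {1, 6}  B2 = {6, 7}  B3 = {4, 7}  B4 = {0, 6}  B5 = {2, 6}  B6 = {2, 8}  B7 = {2, 3}  B8 = {5, 7}
Tree: B1–B2, B2–B3, B2–B4, B1–B5, B5–B6, B5–B7, B2–B8

Every bag has size at most 2, so the width is 2 − 1 = 1 and tw(G) ≤ 1. Any graph with an edge has treewidth ≥ 1, and G has the edge 1–6. Hence tw(G) = 1 exactly.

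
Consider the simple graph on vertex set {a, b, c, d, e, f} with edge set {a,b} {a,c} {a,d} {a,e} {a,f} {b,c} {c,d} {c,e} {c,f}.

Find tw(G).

A width-2 tree decomposition is:
Bags: B1 = {a, c, d}  B2 = {a, b, c}  B3 = {a, c, e}  B4 = {a, c, f}
Tree: B1–B2, B1–B3, B3–B4
The largest bag has 3 vertices, giving width 2; this decomposition certifies tw(G) ≤ 2. On the other hand G contains the 3-clique {a, c, d}. A clique must lie in a single bag of any decomposition, so no decomposition can have width below 2. Combining the bounds, tw(G) = 2.

2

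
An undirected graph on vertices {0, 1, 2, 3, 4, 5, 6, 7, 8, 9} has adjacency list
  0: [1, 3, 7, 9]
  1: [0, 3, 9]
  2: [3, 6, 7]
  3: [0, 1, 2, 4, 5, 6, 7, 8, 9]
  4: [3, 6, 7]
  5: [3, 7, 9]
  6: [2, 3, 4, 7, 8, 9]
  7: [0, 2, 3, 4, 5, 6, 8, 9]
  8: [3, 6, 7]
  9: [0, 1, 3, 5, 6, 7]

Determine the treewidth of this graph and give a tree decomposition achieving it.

The largest bag has 4 vertices, giving width 3; this decomposition certifies tw(G) ≤ 3. For the lower bound, the 4 vertices {0, 1, 3, 9} are pairwise adjacent, and any tree decomposition puts a clique entirely inside one bag — forcing width ≥ 3. Combining the bounds, tw(G) = 3.

Treewidth 3.
One optimal decomposition is:
Bags: B1 = {3, 6, 7, 9}  B2 = {0, 3, 7, 9}  B3 = {3, 6, 7, 8}  B4 = {0, 1, 3, 9}  B5 = {2, 3, 6, 7}  B6 = {3, 5, 7, 9}  B7 = {3, 4, 6, 7}
Tree: B1–B2, B1–B3, B2–B4, B3–B5, B2–B6, B5–B7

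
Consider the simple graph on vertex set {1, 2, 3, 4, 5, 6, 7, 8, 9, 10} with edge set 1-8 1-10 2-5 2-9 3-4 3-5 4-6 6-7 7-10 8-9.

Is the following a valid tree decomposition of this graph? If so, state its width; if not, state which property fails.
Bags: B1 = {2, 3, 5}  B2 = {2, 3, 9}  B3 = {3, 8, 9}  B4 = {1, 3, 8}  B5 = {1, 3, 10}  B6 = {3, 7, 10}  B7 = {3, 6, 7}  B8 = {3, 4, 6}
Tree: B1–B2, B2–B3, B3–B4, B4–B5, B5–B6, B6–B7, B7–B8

Checking the three conditions: (i) the bags cover all of {1, 2, 3, 4, 5, 6, 7, 8, 9, 10}; (ii) for each edge, some bag contains both endpoints; (iii) the bags containing any fixed vertex form a subtree. All hold, so the decomposition is valid with width 3 − 1 = 2.

Yes; width 2.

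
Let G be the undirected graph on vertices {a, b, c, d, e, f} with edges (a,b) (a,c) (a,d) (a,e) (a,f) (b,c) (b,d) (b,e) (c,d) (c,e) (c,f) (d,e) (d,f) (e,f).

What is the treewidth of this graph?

4

A width-4 tree decomposition is:
Bags: B1 = {a, b, c, d, e}  B2 = {a, c, d, e, f}
Tree: B1–B2
The largest bag has 5 vertices, giving width 4; this decomposition certifies tw(G) ≤ 4. For the lower bound, the 5 vertices {a, c, d, e, f} are pairwise adjacent, and any tree decomposition puts a clique entirely inside one bag — forcing width ≥ 4. The upper and lower bounds meet at 4, so that is the treewidth.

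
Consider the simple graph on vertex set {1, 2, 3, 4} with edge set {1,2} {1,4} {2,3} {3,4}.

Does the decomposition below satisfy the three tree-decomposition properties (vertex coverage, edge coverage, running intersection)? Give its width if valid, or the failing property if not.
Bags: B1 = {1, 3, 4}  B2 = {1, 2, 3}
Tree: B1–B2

Vertex coverage: the bags together contain {1, 2, 3, 4}, the full vertex set. Edge coverage: each edge of G has both endpoints in at least one bag. Running intersection: for every vertex, the bags containing it form a connected subtree. All three properties hold, so this is a valid tree decomposition of width max|bag| − 1 = 2, and hence tw(G) ≤ 2.

Yes; width 2.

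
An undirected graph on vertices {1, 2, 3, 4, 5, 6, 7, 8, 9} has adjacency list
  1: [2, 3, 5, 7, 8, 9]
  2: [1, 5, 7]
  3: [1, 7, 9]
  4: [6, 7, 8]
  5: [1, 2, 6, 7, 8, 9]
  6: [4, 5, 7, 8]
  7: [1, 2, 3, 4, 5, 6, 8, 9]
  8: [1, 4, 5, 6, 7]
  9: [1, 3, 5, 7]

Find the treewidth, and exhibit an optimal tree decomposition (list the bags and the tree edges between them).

The largest bag has 4 vertices, giving width 3; this decomposition certifies tw(G) ≤ 3. On the other hand G contains the 4-clique {1, 3, 7, 9}. A clique must lie in a single bag of any decomposition, so no decomposition can have width below 3. The upper and lower bounds meet at 3, so that is the treewidth.

Treewidth 3.
One optimal decomposition is:
Bags: B1 = {1, 2, 5, 7}  B2 = {1, 5, 7, 8}  B3 = {1, 5, 7, 9}  B4 = {1, 3, 7, 9}  B5 = {5, 6, 7, 8}  B6 = {4, 6, 7, 8}
Tree: B1–B2, B2–B3, B3–B4, B2–B5, B5–B6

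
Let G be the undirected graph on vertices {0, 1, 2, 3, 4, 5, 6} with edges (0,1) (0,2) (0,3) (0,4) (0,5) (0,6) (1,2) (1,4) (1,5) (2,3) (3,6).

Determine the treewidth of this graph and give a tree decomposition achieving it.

Treewidth 2.
One such decomposition:
Bags: B1 = {0, 3, 6}  B2 = {0, 2, 3}  B3 = {0, 1, 2}  B4 = {0, 1, 4}  B5 = {0, 1, 5}
Tree: B1–B2, B2–B3, B3–B4, B3–B5

Every bag has size at most 3, so the width is 3 − 1 = 2 and tw(G) ≤ 2. On the other hand G contains the 3-clique {0, 1, 2}. A clique must lie in a single bag of any decomposition, so no decomposition can have width below 2. Combining the bounds, tw(G) = 2.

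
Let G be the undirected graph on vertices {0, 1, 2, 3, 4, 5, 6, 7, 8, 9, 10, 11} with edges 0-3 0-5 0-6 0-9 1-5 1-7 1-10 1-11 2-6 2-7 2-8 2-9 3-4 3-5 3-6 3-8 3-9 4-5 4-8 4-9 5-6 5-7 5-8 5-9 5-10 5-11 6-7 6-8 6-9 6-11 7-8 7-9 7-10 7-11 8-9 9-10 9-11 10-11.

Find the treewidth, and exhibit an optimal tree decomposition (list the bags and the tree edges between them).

Every bag has size at most 5, so the width is 5 − 1 = 4 and tw(G) ≤ 4. For the lower bound, the 5 vertices {2, 6, 7, 8, 9} are pairwise adjacent, and any tree decomposition puts a clique entirely inside one bag — forcing width ≥ 4. Therefore the treewidth is 4.

Treewidth 4.
Bags: B1 = {5, 6, 7, 8, 9}  B2 = {3, 5, 6, 8, 9}  B3 = {5, 6, 7, 9, 11}  B4 = {5, 7, 9, 10, 11}  B5 = {0, 3, 5, 6, 9}  B6 = {3, 4, 5, 8, 9}  B7 = {1, 5, 7, 10, 11}  B8 = {2, 6, 7, 8, 9}
Tree: B1–B2, B1–B3, B3–B4, B2–B5, B2–B6, B4–B7, B1–B8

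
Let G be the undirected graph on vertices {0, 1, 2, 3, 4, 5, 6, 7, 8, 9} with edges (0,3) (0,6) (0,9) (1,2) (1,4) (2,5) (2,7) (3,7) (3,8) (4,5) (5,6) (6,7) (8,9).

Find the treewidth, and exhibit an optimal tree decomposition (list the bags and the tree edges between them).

The largest bag has 3 vertices, giving width 2; this decomposition certifies tw(G) ≤ 2. Since 8–9–0–3–8 is a cycle in G, G is not acyclic. Forests are exactly the graphs of treewidth ≤ 1, so tw(G) ≥ 2. Therefore the treewidth is 2.

Treewidth 2.
One optimal decomposition is:
Bags: B1 = {3, 8, 9}  B2 = {0, 3, 9}  B3 = {0, 3, 7}  B4 = {0, 6, 7}  B5 = {2, 6, 7}  B6 = {2, 5, 6}  B7 = {1, 2, 5}  B8 = {1, 4, 5}
Tree: B1–B2, B2–B3, B3–B4, B4–B5, B5–B6, B6–B7, B7–B8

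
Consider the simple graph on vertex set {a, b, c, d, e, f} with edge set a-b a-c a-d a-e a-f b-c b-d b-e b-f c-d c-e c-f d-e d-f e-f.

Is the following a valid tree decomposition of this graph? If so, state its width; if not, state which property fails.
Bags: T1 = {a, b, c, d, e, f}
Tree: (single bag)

Checking the three conditions: (i) the bags cover all of {a, b, c, d, e, f}; (ii) for each edge, some bag contains both endpoints; (iii) the bags containing any fixed vertex form a subtree. All hold, so the decomposition is valid with width 6 − 1 = 5.

Yes; width 5.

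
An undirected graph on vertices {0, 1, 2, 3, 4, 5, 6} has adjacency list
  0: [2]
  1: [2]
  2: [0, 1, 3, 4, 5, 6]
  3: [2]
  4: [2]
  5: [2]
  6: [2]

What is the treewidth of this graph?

A width-1 tree decomposition is:
Bags: B1 = {2, 6}  B2 = {0, 2}  B3 = {2, 5}  B4 = {1, 2}  B5 = {2, 3}  B6 = {2, 4}
Tree: B1–B2, B1–B3, B1–B4, B4–B5, B1–B6
The largest bag has 2 vertices, giving width 1; this decomposition certifies tw(G) ≤ 1. Any graph with an edge has treewidth ≥ 1, and G has the edge 6–2. Hence tw(G) = 1 exactly.

1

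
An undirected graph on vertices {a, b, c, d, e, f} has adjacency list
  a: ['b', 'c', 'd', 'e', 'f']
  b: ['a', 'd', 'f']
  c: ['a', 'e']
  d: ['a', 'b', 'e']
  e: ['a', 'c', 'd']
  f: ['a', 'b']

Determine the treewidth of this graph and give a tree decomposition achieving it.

Treewidth 2.
One optimal decomposition is:
Bags: B1 = {a, b, d}  B2 = {a, d, e}  B3 = {a, b, f}  B4 = {a, c, e}
Tree: B1–B2, B1–B3, B2–B4

Each bag holds 3 vertices, so the decomposition has width 2, which upper-bounds the treewidth. On the other hand G contains the 3-clique {a, d, e}. A clique must lie in a single bag of any decomposition, so no decomposition can have width below 2. Therefore the treewidth is 2.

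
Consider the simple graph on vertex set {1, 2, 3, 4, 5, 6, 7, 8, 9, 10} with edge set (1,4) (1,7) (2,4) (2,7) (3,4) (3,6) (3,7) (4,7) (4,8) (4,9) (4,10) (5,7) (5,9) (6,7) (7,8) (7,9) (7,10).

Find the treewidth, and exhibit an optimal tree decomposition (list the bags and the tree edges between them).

Treewidth 2.
One such decomposition:
Bags: B1 = {4, 7, 9}  B2 = {1, 4, 7}  B3 = {4, 7, 8}  B4 = {3, 4, 7}  B5 = {5, 7, 9}  B6 = {2, 4, 7}  B7 = {3, 6, 7}  B8 = {4, 7, 10}
Tree: B1–B2, B1–B3, B2–B4, B1–B5, B1–B6, B4–B7, B6–B8

Every bag has size at most 3, so the width is 3 − 1 = 2 and tw(G) ≤ 2. Conversely, {1, 4, 7} is a clique of size 3, and the vertices of any clique must share a bag in every tree decomposition; so some bag has ≥ 3 vertices and tw(G) ≥ 2. Combining the bounds, tw(G) = 2.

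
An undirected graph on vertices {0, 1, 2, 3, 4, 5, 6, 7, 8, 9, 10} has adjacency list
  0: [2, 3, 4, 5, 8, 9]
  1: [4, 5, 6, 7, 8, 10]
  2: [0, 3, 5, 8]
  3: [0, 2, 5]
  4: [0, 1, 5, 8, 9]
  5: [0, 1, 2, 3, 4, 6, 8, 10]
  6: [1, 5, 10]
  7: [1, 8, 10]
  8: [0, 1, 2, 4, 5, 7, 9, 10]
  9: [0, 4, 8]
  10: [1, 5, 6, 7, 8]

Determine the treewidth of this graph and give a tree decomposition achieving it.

Each bag holds 4 vertices, so the decomposition has width 3, which upper-bounds the treewidth. On the other hand G contains the 4-clique {0, 4, 8, 9}. A clique must lie in a single bag of any decomposition, so no decomposition can have width below 3. Combining the bounds, tw(G) = 3.

Treewidth 3.
One such decomposition:
Bags: B1 = {1, 4, 5, 8}  B2 = {1, 5, 8, 10}  B3 = {0, 4, 5, 8}  B4 = {0, 2, 5, 8}  B5 = {1, 5, 6, 10}  B6 = {0, 2, 3, 5}  B7 = {1, 7, 8, 10}  B8 = {0, 4, 8, 9}
Tree: B1–B2, B1–B3, B3–B4, B2–B5, B4–B6, B2–B7, B3–B8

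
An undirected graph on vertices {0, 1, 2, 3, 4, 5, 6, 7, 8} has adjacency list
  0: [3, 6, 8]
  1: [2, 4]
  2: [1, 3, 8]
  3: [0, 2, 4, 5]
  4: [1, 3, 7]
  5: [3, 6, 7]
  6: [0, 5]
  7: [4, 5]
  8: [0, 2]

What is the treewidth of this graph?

3

A width-3 tree decomposition is:
Bags: B1 = {1, 2, 4, 7}  B2 = {2, 3, 4, 7}  B3 = {2, 3, 5, 7}  B4 = {2, 3, 5, 8}  B5 = {0, 3, 5, 8}  B6 = {0, 5, 6, 8}
Tree: B1–B2, B2–B3, B3–B4, B4–B5, B5–B6
The largest bag has 4 vertices, giving width 3; this decomposition certifies tw(G) ≤ 3. For the lower bound: the 4 vertex sets {1,4,7}, {2}, {3}, {0,5,6,8} are disjoint, each induces a connected subgraph, and every pair is joined by at least one edge of G. Contracting each set to a single vertex therefore yields K_{4} as a minor, and since treewidth is minor-monotone, tw(G) ≥ tw(K_{4}) = 3. Hence tw(G) = 3 exactly.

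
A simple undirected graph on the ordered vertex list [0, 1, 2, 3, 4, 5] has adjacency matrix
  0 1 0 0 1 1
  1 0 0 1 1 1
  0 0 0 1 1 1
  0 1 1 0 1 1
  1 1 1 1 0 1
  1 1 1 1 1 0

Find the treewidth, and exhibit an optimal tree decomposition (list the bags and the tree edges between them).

Treewidth 3.
One optimal decomposition is:
Bags: B1 = {1, 3, 4, 5}  B2 = {0, 1, 4, 5}  B3 = {2, 3, 4, 5}
Tree: B1–B2, B1–B3

Every bag has size at most 4, so the width is 4 − 1 = 3 and tw(G) ≤ 3. For the lower bound, the 4 vertices {0, 1, 4, 5} are pairwise adjacent, and any tree decomposition puts a clique entirely inside one bag — forcing width ≥ 3. Combining the bounds, tw(G) = 3.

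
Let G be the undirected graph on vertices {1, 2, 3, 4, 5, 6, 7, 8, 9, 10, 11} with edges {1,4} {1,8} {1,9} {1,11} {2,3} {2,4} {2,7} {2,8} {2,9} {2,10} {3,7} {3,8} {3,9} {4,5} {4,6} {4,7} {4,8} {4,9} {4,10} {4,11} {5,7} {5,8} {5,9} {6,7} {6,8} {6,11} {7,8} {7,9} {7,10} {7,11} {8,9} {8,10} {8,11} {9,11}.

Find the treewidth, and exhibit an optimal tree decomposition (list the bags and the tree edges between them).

Every bag has size at most 5, so the width is 5 − 1 = 4 and tw(G) ≤ 4. For the lower bound, the 5 vertices {2, 3, 7, 8, 9} are pairwise adjacent, and any tree decomposition puts a clique entirely inside one bag — forcing width ≥ 4. Therefore the treewidth is 4.

Treewidth 4.
Bags: B1 = {4, 7, 8, 9, 11}  B2 = {4, 6, 7, 8, 11}  B3 = {2, 4, 7, 8, 9}  B4 = {4, 5, 7, 8, 9}  B5 = {2, 3, 7, 8, 9}  B6 = {1, 4, 8, 9, 11}  B7 = {2, 4, 7, 8, 10}
Tree: B1–B2, B1–B3, B3–B4, B3–B5, B1–B6, B3–B7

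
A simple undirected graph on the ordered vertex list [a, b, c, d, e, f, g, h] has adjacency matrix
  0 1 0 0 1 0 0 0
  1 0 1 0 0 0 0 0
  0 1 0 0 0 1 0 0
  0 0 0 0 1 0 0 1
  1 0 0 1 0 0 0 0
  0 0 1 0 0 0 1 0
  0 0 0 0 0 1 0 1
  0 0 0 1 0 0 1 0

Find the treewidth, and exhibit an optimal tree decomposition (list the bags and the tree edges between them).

Every bag has size at most 3, so the width is 3 − 1 = 2 and tw(G) ≤ 2. Since h–g–f–c–b–a–e–d–h is a cycle in G, G is not acyclic. Forests are exactly the graphs of treewidth ≤ 1, so tw(G) ≥ 2. Hence tw(G) = 2 exactly.

Treewidth 2.
Bags: B1 = {f, g, h}  B2 = {c, f, h}  B3 = {b, c, h}  B4 = {a, b, h}  B5 = {a, e, h}  B6 = {d, e, h}
Tree: B1–B2, B2–B3, B3–B4, B4–B5, B5–B6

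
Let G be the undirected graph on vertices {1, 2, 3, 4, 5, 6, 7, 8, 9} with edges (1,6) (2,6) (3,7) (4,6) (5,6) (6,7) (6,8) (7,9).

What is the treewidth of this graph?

A width-1 tree decomposition is:
Bags: B1 = {4, 6}  B2 = {1, 6}  B3 = {6, 7}  B4 = {7, 9}  B5 = {5, 6}  B6 = {6, 8}  B7 = {2, 6}  B8 = {3, 7}
Tree: B1–B2, B1–B3, B3–B4, B1–B5, B2–B6, B1–B7, B3–B8
The largest bag has 2 vertices, giving width 1; this decomposition certifies tw(G) ≤ 1. Any graph with an edge has treewidth ≥ 1, and G has the edge 6–4. Hence tw(G) = 1 exactly.

1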